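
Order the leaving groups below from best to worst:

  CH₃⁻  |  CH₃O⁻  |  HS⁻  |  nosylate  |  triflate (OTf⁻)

triflate (OTf⁻) > nosylate > HS⁻ > CH₃O⁻ > CH₃⁻

A good leaving group is a weak base: the lower the pKₐ of its conjugate acid, the more readily it departs.
triflate (OTf⁻): pKₐ(CF₃SO₃H (triflic acid)) ≈ -14
nosylate: pKₐ(p-O₂NC₆H₄SO₃H) ≈ -3.5
HS⁻: pKₐ(H₂S) ≈ 7
CH₃O⁻: pKₐ(CH₃OH) ≈ 15.5
CH₃⁻: pKₐ(CH₄) ≈ 48 — unstabilised carbanion; the worst conceivable leaving group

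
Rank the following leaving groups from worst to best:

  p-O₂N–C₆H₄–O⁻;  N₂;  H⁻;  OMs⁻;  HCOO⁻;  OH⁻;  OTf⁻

H⁻ < OH⁻ < p-O₂N–C₆H₄–O⁻ < HCOO⁻ < OMs⁻ < OTf⁻ < N₂

Leaving-group ability tracks the stability of the departed species; conjugate-acid pKₐ is the usual yardstick (lower pKₐ → better LG).
N₂: no meaningful conjugate acid; N₂ departs as an exceptionally stable neutral molecule
OTf⁻: pKₐ(CF₃SO₃H (triflic acid)) ≈ -14 — charge spread over three oxygens and a CF₃ group; the premier leaving group in synthesis
OMs⁻: pKₐ(CH₃SO₃H (MsOH)) ≈ -1.9 — resonance-delocalised alkanesulfonate
HCOO⁻: pKₐ(HCOOH) ≈ 3.8
p-O₂N–C₆H₄–O⁻: pKₐ(p-nitrophenol) ≈ 7.2 — nitro group delocalises the charge; the classic chromogenic LG
OH⁻: pKₐ(H₂O) ≈ 15.7 — strong base; essentially never leaves without prior activation
H⁻: pKₐ(H₂) ≈ 36
The question asks for worst first, so the sequence is read in increasing leaving-group ability.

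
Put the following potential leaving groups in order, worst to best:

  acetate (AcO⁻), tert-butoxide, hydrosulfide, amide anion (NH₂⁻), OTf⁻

A good leaving group is a weak base: the lower the pKₐ of its conjugate acid, the more readily it departs.
OTf⁻: pKₐ(CF₃SO₃H (triflic acid)) ≈ -14
acetate (AcO⁻): pKₐ(CH₃COOH) ≈ 4.8 — resonance-stabilised but still a weak base
hydrosulfide: pKₐ(H₂S) ≈ 7 — larger and more polarisable than the oxygen analogue
tert-butoxide: pKₐ(t-BuOH) ≈ 18
amide anion (NH₂⁻): pKₐ(NH₃) ≈ 38
Reversing gives the worst-to-best order requested.

amide anion (NH₂⁻) < tert-butoxide < hydrosulfide < acetate (AcO⁻) < OTf⁻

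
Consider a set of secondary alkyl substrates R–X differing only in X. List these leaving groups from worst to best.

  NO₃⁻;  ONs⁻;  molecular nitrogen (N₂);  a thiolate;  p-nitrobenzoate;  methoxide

methoxide < a thiolate < p-nitrobenzoate < NO₃⁻ < ONs⁻ < molecular nitrogen (N₂)

Leaving-group ability tracks the stability of the departed species; conjugate-acid pKₐ is the usual yardstick (lower pKₐ → better LG).
molecular nitrogen (N₂): no meaningful conjugate acid; N₂ departs as an exceptionally stable neutral molecule
ONs⁻: pKₐ(p-O₂NC₆H₄SO₃H) ≈ -3.5
NO₃⁻: pKₐ(HNO₃) ≈ -1.3
p-nitrobenzoate: pKₐ(p-nitrobenzoic acid) ≈ 3.4
a thiolate: pKₐ(RSH (a thiol)) ≈ 10.5
methoxide: pKₐ(CH₃OH) ≈ 15.5
Reversing gives the worst-to-best order requested.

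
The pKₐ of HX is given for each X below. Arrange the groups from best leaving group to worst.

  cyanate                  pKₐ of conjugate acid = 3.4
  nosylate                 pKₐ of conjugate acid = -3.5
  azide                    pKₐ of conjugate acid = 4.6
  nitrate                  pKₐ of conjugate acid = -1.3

Lower conjugate-acid pKₐ ⇒ weaker base ⇒ better leaving group.
Sorting by the given values: nosylate (-3.5), nitrate (-1.3), cyanate (3.4), azide (4.6).

nosylate > nitrate > cyanate > azide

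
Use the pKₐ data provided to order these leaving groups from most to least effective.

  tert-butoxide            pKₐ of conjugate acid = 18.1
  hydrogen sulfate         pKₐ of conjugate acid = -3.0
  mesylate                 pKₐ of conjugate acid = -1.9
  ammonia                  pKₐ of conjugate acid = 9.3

Lower conjugate-acid pKₐ ⇒ weaker base ⇒ better leaving group.
Sorting by the given values: hydrogen sulfate (-3.0), mesylate (-1.9), ammonia (9.3), tert-butoxide (18.1).

hydrogen sulfate > mesylate > ammonia > tert-butoxide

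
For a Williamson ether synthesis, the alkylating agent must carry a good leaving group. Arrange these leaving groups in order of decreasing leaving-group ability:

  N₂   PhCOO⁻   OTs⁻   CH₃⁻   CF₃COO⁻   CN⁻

N₂ > OTs⁻ > CF₃COO⁻ > PhCOO⁻ > CN⁻ > CH₃⁻

Rank by basicity of the departing species: weakest base leaves most easily.
N₂: no meaningful conjugate acid; N₂ departs as an exceptionally stable neutral molecule
OTs⁻: pKₐ(p-CH₃C₆H₄SO₃H (TsOH)) ≈ -2.8
CF₃COO⁻: pKₐ(CF₃COOH) ≈ 0.2
PhCOO⁻: pKₐ(C₆H₅COOH) ≈ 4.2
CN⁻: pKₐ(HCN) ≈ 9.2
CH₃⁻: pKₐ(CH₄) ≈ 48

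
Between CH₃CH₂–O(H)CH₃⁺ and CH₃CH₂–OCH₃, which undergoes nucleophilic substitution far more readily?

From CH₃CH₂–OCH₃ the departing group would be CH₃O⁻ (pKₐ(CH₃OH) ≈ 15.5). Strong base; alkoxides do not leave unassisted.
From CH₃CH₂–O(H)CH₃⁺ the leaving group is R'OH (pKₐ(R'OH₂⁺) ≈ -2.4). Neutral; leaves from a protonated ether (an oxonium ion, R–O(H)R'⁺).
(In practice CH₃CH₂–O(H)CH₃⁺ is made from CH₃CH₂–OCH₃ by protonation with concentrated HI, allowing neutral methanol, rather than methoxide, to depart.)

CH₃CH₂–O(H)CH₃⁺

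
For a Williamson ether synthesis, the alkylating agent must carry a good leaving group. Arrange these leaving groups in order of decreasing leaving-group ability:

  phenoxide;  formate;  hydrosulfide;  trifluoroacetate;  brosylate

brosylate > trifluoroacetate > formate > hydrosulfide > phenoxide

Leaving-group ability tracks the stability of the departed species; conjugate-acid pKₐ is the usual yardstick (lower pKₐ → better LG).
brosylate: pKₐ(p-BrC₆H₄SO₃H) ≈ -2.8
trifluoroacetate: pKₐ(CF₃COOH) ≈ 0.2
formate: pKₐ(HCOOH) ≈ 3.8
hydrosulfide: pKₐ(H₂S) ≈ 7
phenoxide: pKₐ(C₆H₅OH (phenol)) ≈ 10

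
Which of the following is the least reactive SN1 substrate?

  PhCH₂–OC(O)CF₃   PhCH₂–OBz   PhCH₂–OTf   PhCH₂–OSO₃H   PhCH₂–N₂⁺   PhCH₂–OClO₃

PhCH₂–OBz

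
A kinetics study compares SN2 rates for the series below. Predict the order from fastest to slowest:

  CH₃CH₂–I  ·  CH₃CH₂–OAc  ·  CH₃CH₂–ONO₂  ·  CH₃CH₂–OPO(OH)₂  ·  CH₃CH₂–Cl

The skeletons are identical, so relative rate is governed entirely by leaving-group ability.
A good leaving group is a weak base: the lower the pKₐ of its conjugate acid, the more readily it departs.
CH₃CH₂–I loses I⁻: pKₐ(HI) ≈ -10
CH₃CH₂–Cl loses Cl⁻: pKₐ(HCl) ≈ -7
CH₃CH₂–ONO₂ loses NO₃⁻: pKₐ(HNO₃) ≈ -1.3
CH₃CH₂–OPO(OH)₂ loses H₂PO₄⁻: pKₐ(H₃PO₄) ≈ 2.1
CH₃CH₂–OAc loses AcO⁻: pKₐ(CH₃COOH) ≈ 4.8

CH₃CH₂–I > CH₃CH₂–Cl > CH₃CH₂–ONO₂ > CH₃CH₂–OPO(OH)₂ > CH₃CH₂–OAc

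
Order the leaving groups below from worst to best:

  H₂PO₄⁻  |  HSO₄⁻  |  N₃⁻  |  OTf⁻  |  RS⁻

RS⁻ < N₃⁻ < H₂PO₄⁻ < HSO₄⁻ < OTf⁻

Rank by basicity of the departing species: weakest base leaves most easily.
OTf⁻: pKₐ(CF₃SO₃H (triflic acid)) ≈ -14
HSO₄⁻: pKₐ(H₂SO₄) ≈ -3
H₂PO₄⁻: pKₐ(H₃PO₄) ≈ 2.1
N₃⁻: pKₐ(HN₃) ≈ 4.7
RS⁻: pKₐ(RSH (a thiol)) ≈ 10.5
Listed from poorest to best leaving group as asked.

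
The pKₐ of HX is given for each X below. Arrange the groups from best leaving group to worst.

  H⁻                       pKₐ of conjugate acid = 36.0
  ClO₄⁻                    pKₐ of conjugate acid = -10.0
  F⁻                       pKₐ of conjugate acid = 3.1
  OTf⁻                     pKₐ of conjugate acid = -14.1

Lower conjugate-acid pKₐ ⇒ weaker base ⇒ better leaving group.
Sorting by the given values: OTf⁻ (-14.1), ClO₄⁻ (-10.0), F⁻ (3.1), H⁻ (36.0).

OTf⁻ > ClO₄⁻ > F⁻ > H⁻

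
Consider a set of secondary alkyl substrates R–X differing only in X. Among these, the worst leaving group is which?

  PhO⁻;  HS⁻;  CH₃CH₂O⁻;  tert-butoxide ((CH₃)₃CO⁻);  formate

formate: pKₐ(HCOOH) ≈ 3.8
HS⁻: pKₐ(H₂S) ≈ 7
PhO⁻: pKₐ(C₆H₅OH (phenol)) ≈ 10
CH₃CH₂O⁻: pKₐ(CH₃CH₂OH) ≈ 16
tert-butoxide ((CH₃)₃CO⁻): pKₐ(t-BuOH) ≈ 18

tert-butoxide ((CH₃)₃CO⁻)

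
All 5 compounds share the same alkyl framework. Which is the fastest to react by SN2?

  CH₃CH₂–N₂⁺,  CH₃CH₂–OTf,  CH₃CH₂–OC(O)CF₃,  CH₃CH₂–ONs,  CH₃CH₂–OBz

CH₃CH₂–N₂⁺

Same R in every case — rank the leaving groups.
Leaving-group ability tracks the stability of the departed species; conjugate-acid pKₐ is the usual yardstick (lower pKₐ → better LG).
CH₃CH₂–N₂⁺ loses N₂: no meaningful conjugate acid; N₂ departs as an exceptionally stable neutral molecule
CH₃CH₂–OTf loses OTf⁻: pKₐ(CF₃SO₃H (triflic acid)) ≈ -14
CH₃CH₂–ONs loses ONs⁻: pKₐ(p-O₂NC₆H₄SO₃H) ≈ -3.5
CH₃CH₂–OC(O)CF₃ loses CF₃COO⁻: pKₐ(CF₃COOH) ≈ 0.2
CH₃CH₂–OBz loses PhCOO⁻: pKₐ(C₆H₅COOH) ≈ 4.2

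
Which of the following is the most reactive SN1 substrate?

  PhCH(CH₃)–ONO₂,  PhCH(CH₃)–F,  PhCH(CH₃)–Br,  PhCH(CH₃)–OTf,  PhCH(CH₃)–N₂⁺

PhCH(CH₃)–N₂⁺

Identical carbon frameworks mean the comparison reduces to leaving-group quality.
The more stable X⁻ (or X) is on its own — i.e. the weaker a base it is — the better a leaving group it makes.
PhCH(CH₃)–N₂⁺ loses N₂: no meaningful conjugate acid; N₂ departs as an exceptionally stable neutral molecule
PhCH(CH₃)–OTf loses OTf⁻: pKₐ(CF₃SO₃H (triflic acid)) ≈ -14
PhCH(CH₃)–Br loses Br⁻: pKₐ(HBr) ≈ -9
PhCH(CH₃)–ONO₂ loses NO₃⁻: pKₐ(HNO₃) ≈ -1.3
PhCH(CH₃)–F loses F⁻: pKₐ(HF) ≈ 3.2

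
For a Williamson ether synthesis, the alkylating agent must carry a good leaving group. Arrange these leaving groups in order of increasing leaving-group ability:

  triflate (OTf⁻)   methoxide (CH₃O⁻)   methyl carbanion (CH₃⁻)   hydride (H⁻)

methyl carbanion (CH₃⁻) < hydride (H⁻) < methoxide (CH₃O⁻) < triflate (OTf⁻)

triflate (OTf⁻): pKₐ(CF₃SO₃H (triflic acid)) ≈ -14
methoxide (CH₃O⁻): pKₐ(CH₃OH) ≈ 15.5
hydride (H⁻): pKₐ(H₂) ≈ 36
methyl carbanion (CH₃⁻): pKₐ(CH₄) ≈ 48
Listed from poorest to best leaving group as asked.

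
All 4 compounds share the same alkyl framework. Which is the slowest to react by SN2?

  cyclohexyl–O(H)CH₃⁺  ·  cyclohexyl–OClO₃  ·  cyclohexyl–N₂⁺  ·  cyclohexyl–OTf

With the same alkyl group throughout, only the leaving group differentiates the rates.
Leaving-group ability tracks the stability of the departed species; conjugate-acid pKₐ is the usual yardstick (lower pKₐ → better LG).
cyclohexyl–N₂⁺ loses N₂: no meaningful conjugate acid; N₂ departs as an exceptionally stable neutral molecule
cyclohexyl–OTf loses OTf⁻: pKₐ(CF₃SO₃H (triflic acid)) ≈ -14
cyclohexyl–OClO₃ loses ClO₄⁻: pKₐ(HClO₄) ≈ -10
cyclohexyl–O(H)CH₃⁺ loses R'OH: pKₐ(R'OH₂⁺) ≈ -2.4

cyclohexyl–O(H)CH₃⁺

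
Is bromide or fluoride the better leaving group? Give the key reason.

bromide

bromide is the better leaving group.
pKₐ(HBr) ≈ -9 versus pKₐ(HF) ≈ 3.2: bromide is the much weaker base.
Weak base; good leaving group.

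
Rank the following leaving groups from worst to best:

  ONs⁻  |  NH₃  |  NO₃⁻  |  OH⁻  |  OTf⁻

OH⁻ < NH₃ < NO₃⁻ < ONs⁻ < OTf⁻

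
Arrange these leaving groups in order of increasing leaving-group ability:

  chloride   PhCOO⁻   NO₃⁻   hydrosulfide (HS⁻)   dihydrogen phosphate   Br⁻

A good leaving group is a weak base: the lower the pKₐ of its conjugate acid, the more readily it departs.
Br⁻: pKₐ(HBr) ≈ -9
chloride: pKₐ(HCl) ≈ -7
NO₃⁻: pKₐ(HNO₃) ≈ -1.3
dihydrogen phosphate: pKₐ(H₃PO₄) ≈ 2.1
PhCOO⁻: pKₐ(C₆H₅COOH) ≈ 4.2
hydrosulfide (HS⁻): pKₐ(H₂S) ≈ 7
Listed from poorest to best leaving group as asked.

hydrosulfide (HS⁻) < PhCOO⁻ < dihydrogen phosphate < NO₃⁻ < chloride < Br⁻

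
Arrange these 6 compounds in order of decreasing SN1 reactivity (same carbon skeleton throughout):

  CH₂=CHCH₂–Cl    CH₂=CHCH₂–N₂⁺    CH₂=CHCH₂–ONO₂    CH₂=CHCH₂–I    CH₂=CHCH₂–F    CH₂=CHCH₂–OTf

With the same alkyl group throughout, only the leaving group differentiates the rates.
Rank by basicity of the departing species: weakest base leaves most easily.
CH₂=CHCH₂–N₂⁺ loses N₂: no meaningful conjugate acid; N₂ departs as an exceptionally stable neutral molecule
CH₂=CHCH₂–OTf loses OTf⁻: pKₐ(CF₃SO₃H (triflic acid)) ≈ -14
CH₂=CHCH₂–I loses I⁻: pKₐ(HI) ≈ -10
CH₂=CHCH₂–Cl loses Cl⁻: pKₐ(HCl) ≈ -7
CH₂=CHCH₂–ONO₂ loses NO₃⁻: pKₐ(HNO₃) ≈ -1.3
CH₂=CHCH₂–F loses F⁻: pKₐ(HF) ≈ 3.2

CH₂=CHCH₂–N₂⁺ > CH₂=CHCH₂–OTf > CH₂=CHCH₂–I > CH₂=CHCH₂–Cl > CH₂=CHCH₂–ONO₂ > CH₂=CHCH₂–F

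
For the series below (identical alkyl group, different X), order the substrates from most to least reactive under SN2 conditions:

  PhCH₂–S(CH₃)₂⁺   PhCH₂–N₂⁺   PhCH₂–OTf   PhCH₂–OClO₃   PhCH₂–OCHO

Same R in every case — rank the leaving groups.
Rank by basicity of the departing species: weakest base leaves most easily.
PhCH₂–N₂⁺ loses N₂: no meaningful conjugate acid; N₂ departs as an exceptionally stable neutral molecule
PhCH₂–OTf loses OTf⁻: pKₐ(CF₃SO₃H (triflic acid)) ≈ -14
PhCH₂–OClO₃ loses ClO₄⁻: pKₐ(HClO₄) ≈ -10
PhCH₂–S(CH₃)₂⁺ loses SR'₂: pKₐ(R'₂SH⁺) ≈ -7
PhCH₂–OCHO loses HCOO⁻: pKₐ(HCOOH) ≈ 3.8

PhCH₂–N₂⁺ > PhCH₂–OTf > PhCH₂–OClO₃ > PhCH₂–S(CH₃)₂⁺ > PhCH₂–OCHO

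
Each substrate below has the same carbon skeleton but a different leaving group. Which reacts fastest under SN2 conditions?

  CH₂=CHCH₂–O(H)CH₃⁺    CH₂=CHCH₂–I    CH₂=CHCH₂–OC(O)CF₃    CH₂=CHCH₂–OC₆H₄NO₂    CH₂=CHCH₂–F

CH₂=CHCH₂–I

Same R in every case — rank the leaving groups.
A good leaving group is a weak base: the lower the pKₐ of its conjugate acid, the more readily it departs.
CH₂=CHCH₂–I loses I⁻: pKₐ(HI) ≈ -10
CH₂=CHCH₂–O(H)CH₃⁺ loses R'OH: pKₐ(R'OH₂⁺) ≈ -2.4
CH₂=CHCH₂–OC(O)CF₃ loses CF₃COO⁻: pKₐ(CF₃COOH) ≈ 0.2
CH₂=CHCH₂–F loses F⁻: pKₐ(HF) ≈ 3.2
CH₂=CHCH₂–OC₆H₄NO₂ loses p-O₂N–C₆H₄–O⁻: pKₐ(p-nitrophenol) ≈ 7.2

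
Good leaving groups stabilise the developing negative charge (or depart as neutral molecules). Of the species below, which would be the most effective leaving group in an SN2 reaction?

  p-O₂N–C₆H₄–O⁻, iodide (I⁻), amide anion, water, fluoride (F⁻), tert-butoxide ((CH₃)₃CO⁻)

iodide (I⁻)

iodide (I⁻): pKₐ(HI) ≈ -10
water: pKₐ(H₃O⁺) ≈ -1.7
fluoride (F⁻): pKₐ(HF) ≈ 3.2
p-O₂N–C₆H₄–O⁻: pKₐ(p-nitrophenol) ≈ 7.2
tert-butoxide ((CH₃)₃CO⁻): pKₐ(t-BuOH) ≈ 18
amide anion: pKₐ(NH₃) ≈ 38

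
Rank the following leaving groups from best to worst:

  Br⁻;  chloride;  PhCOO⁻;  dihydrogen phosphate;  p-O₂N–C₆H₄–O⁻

Br⁻ > chloride > dihydrogen phosphate > PhCOO⁻ > p-O₂N–C₆H₄–O⁻

Br⁻: pKₐ(HBr) ≈ -9
chloride: pKₐ(HCl) ≈ -7
dihydrogen phosphate: pKₐ(H₃PO₄) ≈ 2.1
PhCOO⁻: pKₐ(C₆H₅COOH) ≈ 4.2 — aryl carboxylate
p-O₂N–C₆H₄–O⁻: pKₐ(p-nitrophenol) ≈ 7.2 — nitro group delocalises the charge; the classic chromogenic LG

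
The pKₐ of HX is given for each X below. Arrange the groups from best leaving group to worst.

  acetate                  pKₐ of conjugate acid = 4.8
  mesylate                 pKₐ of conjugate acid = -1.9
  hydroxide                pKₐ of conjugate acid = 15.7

mesylate > acetate > hydroxide

Lower conjugate-acid pKₐ ⇒ weaker base ⇒ better leaving group.
Sorting by the given values: mesylate (-1.9), acetate (4.8), hydroxide (15.7).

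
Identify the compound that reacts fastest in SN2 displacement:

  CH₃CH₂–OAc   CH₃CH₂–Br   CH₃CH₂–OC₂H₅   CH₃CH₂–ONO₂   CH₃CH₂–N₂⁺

With the same alkyl group throughout, only the leaving group differentiates the rates.
A good leaving group is a weak base: the lower the pKₐ of its conjugate acid, the more readily it departs.
CH₃CH₂–N₂⁺ loses N₂: no meaningful conjugate acid; N₂ departs as an exceptionally stable neutral molecule
CH₃CH₂–Br loses Br⁻: pKₐ(HBr) ≈ -9
CH₃CH₂–ONO₂ loses NO₃⁻: pKₐ(HNO₃) ≈ -1.3
CH₃CH₂–OAc loses AcO⁻: pKₐ(CH₃COOH) ≈ 4.8
CH₃CH₂–OC₂H₅ loses CH₃CH₂O⁻: pKₐ(CH₃CH₂OH) ≈ 16

CH₃CH₂–N₂⁺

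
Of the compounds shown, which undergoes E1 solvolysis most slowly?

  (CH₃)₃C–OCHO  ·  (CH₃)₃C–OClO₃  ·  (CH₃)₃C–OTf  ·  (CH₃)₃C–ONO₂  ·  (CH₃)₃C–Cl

(CH₃)₃C–OCHO

Identical carbon frameworks mean the comparison reduces to leaving-group quality.
A good leaving group is a weak base: the lower the pKₐ of its conjugate acid, the more readily it departs.
(CH₃)₃C–OTf loses OTf⁻: pKₐ(CF₃SO₃H (triflic acid)) ≈ -14
(CH₃)₃C–OClO₃ loses ClO₄⁻: pKₐ(HClO₄) ≈ -10
(CH₃)₃C–Cl loses Cl⁻: pKₐ(HCl) ≈ -7
(CH₃)₃C–ONO₂ loses NO₃⁻: pKₐ(HNO₃) ≈ -1.3
(CH₃)₃C–OCHO loses HCOO⁻: pKₐ(HCOOH) ≈ 3.8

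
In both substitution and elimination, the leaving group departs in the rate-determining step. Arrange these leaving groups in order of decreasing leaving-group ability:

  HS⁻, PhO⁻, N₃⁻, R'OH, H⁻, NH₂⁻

Leaving-group ability tracks the stability of the departed species; conjugate-acid pKₐ is the usual yardstick (lower pKₐ → better LG).
R'OH: pKₐ(R'OH₂⁺) ≈ -2.4
N₃⁻: pKₐ(HN₃) ≈ 4.7
HS⁻: pKₐ(H₂S) ≈ 7
PhO⁻: pKₐ(C₆H₅OH (phenol)) ≈ 10
H⁻: pKₐ(H₂) ≈ 36
NH₂⁻: pKₐ(NH₃) ≈ 38

R'OH > N₃⁻ > HS⁻ > PhO⁻ > H⁻ > NH₂⁻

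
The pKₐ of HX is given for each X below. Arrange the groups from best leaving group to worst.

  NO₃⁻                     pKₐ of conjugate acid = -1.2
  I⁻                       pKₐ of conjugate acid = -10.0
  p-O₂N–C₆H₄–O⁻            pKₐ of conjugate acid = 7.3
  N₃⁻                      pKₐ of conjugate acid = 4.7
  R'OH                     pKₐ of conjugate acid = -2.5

I⁻ > R'OH > NO₃⁻ > N₃⁻ > p-O₂N–C₆H₄–O⁻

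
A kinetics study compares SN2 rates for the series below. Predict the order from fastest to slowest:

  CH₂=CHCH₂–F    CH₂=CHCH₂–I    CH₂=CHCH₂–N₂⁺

CH₂=CHCH₂–N₂⁺ > CH₂=CHCH₂–I > CH₂=CHCH₂–F

Identical carbon frameworks mean the comparison reduces to leaving-group quality.
Rank by basicity of the departing species: weakest base leaves most easily.
CH₂=CHCH₂–N₂⁺ loses N₂: no meaningful conjugate acid; N₂ departs as an exceptionally stable neutral molecule
CH₂=CHCH₂–I loses I⁻: pKₐ(HI) ≈ -10
CH₂=CHCH₂–F loses F⁻: pKₐ(HF) ≈ 3.2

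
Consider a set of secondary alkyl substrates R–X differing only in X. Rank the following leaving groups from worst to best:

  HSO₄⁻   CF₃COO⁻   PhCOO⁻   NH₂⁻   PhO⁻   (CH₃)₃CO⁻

The more stable X⁻ (or X) is on its own — i.e. the weaker a base it is — the better a leaving group it makes.
HSO₄⁻: pKₐ(H₂SO₄) ≈ -3
CF₃COO⁻: pKₐ(CF₃COOH) ≈ 0.2
PhCOO⁻: pKₐ(C₆H₅COOH) ≈ 4.2 — aryl carboxylate
PhO⁻: pKₐ(C₆H₅OH (phenol)) ≈ 10 — resonance into the ring helps, but still a poor LG
(CH₃)₃CO⁻: pKₐ(t-BuOH) ≈ 18
NH₂⁻: pKₐ(NH₃) ≈ 38 — extremely strong base; never a leaving group
Reversing gives the worst-to-best order requested.

NH₂⁻ < (CH₃)₃CO⁻ < PhO⁻ < PhCOO⁻ < CF₃COO⁻ < HSO₄⁻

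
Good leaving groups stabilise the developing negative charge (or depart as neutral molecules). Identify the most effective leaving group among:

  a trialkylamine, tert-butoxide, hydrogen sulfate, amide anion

hydrogen sulfate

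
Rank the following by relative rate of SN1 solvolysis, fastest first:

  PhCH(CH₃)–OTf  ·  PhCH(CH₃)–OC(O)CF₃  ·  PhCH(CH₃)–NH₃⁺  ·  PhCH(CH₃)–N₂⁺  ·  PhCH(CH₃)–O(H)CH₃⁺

The skeletons are identical, so relative rate is governed entirely by leaving-group ability.
The more stable X⁻ (or X) is on its own — i.e. the weaker a base it is — the better a leaving group it makes.
PhCH(CH₃)–N₂⁺ loses N₂: no meaningful conjugate acid; N₂ departs as an exceptionally stable neutral molecule
PhCH(CH₃)–OTf loses OTf⁻: pKₐ(CF₃SO₃H (triflic acid)) ≈ -14
PhCH(CH₃)–O(H)CH₃⁺ loses R'OH: pKₐ(R'OH₂⁺) ≈ -2.4
PhCH(CH₃)–OC(O)CF₃ loses CF₃COO⁻: pKₐ(CF₃COOH) ≈ 0.2
PhCH(CH₃)–NH₃⁺ loses NH₃: pKₐ(NH₄⁺) ≈ 9.2

PhCH(CH₃)–N₂⁺ > PhCH(CH₃)–OTf > PhCH(CH₃)–O(H)CH₃⁺ > PhCH(CH₃)–OC(O)CF₃ > PhCH(CH₃)–NH₃⁺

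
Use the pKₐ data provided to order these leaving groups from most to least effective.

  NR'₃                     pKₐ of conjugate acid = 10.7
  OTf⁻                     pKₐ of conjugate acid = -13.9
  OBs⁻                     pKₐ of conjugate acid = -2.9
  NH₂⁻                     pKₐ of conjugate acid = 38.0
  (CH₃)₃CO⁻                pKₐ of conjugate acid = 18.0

Lower conjugate-acid pKₐ ⇒ weaker base ⇒ better leaving group.
Sorting by the given values: OTf⁻ (-13.9), OBs⁻ (-2.9), NR'₃ (10.7), (CH₃)₃CO⁻ (18.0), NH₂⁻ (38.0).

OTf⁻ > OBs⁻ > NR'₃ > (CH₃)₃CO⁻ > NH₂⁻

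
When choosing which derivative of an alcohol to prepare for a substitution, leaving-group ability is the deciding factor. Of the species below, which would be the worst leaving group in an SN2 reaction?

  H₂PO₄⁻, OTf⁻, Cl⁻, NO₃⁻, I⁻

H₂PO₄⁻

A good leaving group is a weak base: the lower the pKₐ of its conjugate acid, the more readily it departs.
OTf⁻: pKₐ(CF₃SO₃H (triflic acid)) ≈ -14
I⁻: pKₐ(HI) ≈ -10
Cl⁻: pKₐ(HCl) ≈ -7
NO₃⁻: pKₐ(HNO₃) ≈ -1.3
H₂PO₄⁻: pKₐ(H₃PO₄) ≈ 2.1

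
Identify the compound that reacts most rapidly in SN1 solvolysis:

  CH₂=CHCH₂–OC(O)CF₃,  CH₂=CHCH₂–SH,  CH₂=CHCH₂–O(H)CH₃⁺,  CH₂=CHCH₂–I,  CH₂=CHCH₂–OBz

Identical carbon frameworks mean the comparison reduces to leaving-group quality.
A good leaving group is a weak base: the lower the pKₐ of its conjugate acid, the more readily it departs.
CH₂=CHCH₂–I loses I⁻: pKₐ(HI) ≈ -10
CH₂=CHCH₂–O(H)CH₃⁺ loses R'OH: pKₐ(R'OH₂⁺) ≈ -2.4
CH₂=CHCH₂–OC(O)CF₃ loses CF₃COO⁻: pKₐ(CF₃COOH) ≈ 0.2
CH₂=CHCH₂–OBz loses PhCOO⁻: pKₐ(C₆H₅COOH) ≈ 4.2
CH₂=CHCH₂–SH loses HS⁻: pKₐ(H₂S) ≈ 7

CH₂=CHCH₂–I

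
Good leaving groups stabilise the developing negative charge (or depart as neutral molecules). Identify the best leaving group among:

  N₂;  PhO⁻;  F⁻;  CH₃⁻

N₂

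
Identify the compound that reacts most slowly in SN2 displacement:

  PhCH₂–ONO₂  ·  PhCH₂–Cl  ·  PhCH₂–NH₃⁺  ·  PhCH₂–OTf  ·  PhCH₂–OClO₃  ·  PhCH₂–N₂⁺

The skeletons are identical, so relative rate is governed entirely by leaving-group ability.
Rank by basicity of the departing species: weakest base leaves most easily.
PhCH₂–N₂⁺ loses N₂: no meaningful conjugate acid; N₂ departs as an exceptionally stable neutral molecule
PhCH₂–OTf loses OTf⁻: pKₐ(CF₃SO₃H (triflic acid)) ≈ -14
PhCH₂–OClO₃ loses ClO₄⁻: pKₐ(HClO₄) ≈ -10
PhCH₂–Cl loses Cl⁻: pKₐ(HCl) ≈ -7
PhCH₂–ONO₂ loses NO₃⁻: pKₐ(HNO₃) ≈ -1.3
PhCH₂–NH₃⁺ loses NH₃: pKₐ(NH₄⁺) ≈ 9.2

PhCH₂–NH₃⁺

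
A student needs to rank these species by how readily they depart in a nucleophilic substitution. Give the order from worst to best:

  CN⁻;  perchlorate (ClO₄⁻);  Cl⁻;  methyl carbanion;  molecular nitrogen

Leaving-group ability tracks the stability of the departed species; conjugate-acid pKₐ is the usual yardstick (lower pKₐ → better LG).
molecular nitrogen: no meaningful conjugate acid; N₂ departs as an exceptionally stable neutral molecule
perchlorate (ClO₄⁻): pKₐ(HClO₄) ≈ -10
Cl⁻: pKₐ(HCl) ≈ -7
CN⁻: pKₐ(HCN) ≈ 9.2
methyl carbanion: pKₐ(CH₄) ≈ 48
The question asks for worst first, so the sequence is read in increasing leaving-group ability.

methyl carbanion < CN⁻ < Cl⁻ < perchlorate (ClO₄⁻) < molecular nitrogen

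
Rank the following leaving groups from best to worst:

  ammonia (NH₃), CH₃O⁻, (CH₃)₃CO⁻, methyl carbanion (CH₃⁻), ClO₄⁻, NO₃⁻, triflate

triflate > ClO₄⁻ > NO₃⁻ > ammonia (NH₃) > CH₃O⁻ > (CH₃)₃CO⁻ > methyl carbanion (CH₃⁻)

Rank by basicity of the departing species: weakest base leaves most easily.
triflate: pKₐ(CF₃SO₃H (triflic acid)) ≈ -14
ClO₄⁻: pKₐ(HClO₄) ≈ -10
NO₃⁻: pKₐ(HNO₃) ≈ -1.3
ammonia (NH₃): pKₐ(NH₄⁺) ≈ 9.2
CH₃O⁻: pKₐ(CH₃OH) ≈ 15.5
(CH₃)₃CO⁻: pKₐ(t-BuOH) ≈ 18
methyl carbanion (CH₃⁻): pKₐ(CH₄) ≈ 48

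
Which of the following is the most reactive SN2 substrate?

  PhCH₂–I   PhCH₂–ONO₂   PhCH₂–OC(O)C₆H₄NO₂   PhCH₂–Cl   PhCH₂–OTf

PhCH₂–OTf

With the same alkyl group throughout, only the leaving group differentiates the rates.
A good leaving group is a weak base: the lower the pKₐ of its conjugate acid, the more readily it departs.
PhCH₂–OTf loses OTf⁻: pKₐ(CF₃SO₃H (triflic acid)) ≈ -14
PhCH₂–I loses I⁻: pKₐ(HI) ≈ -10
PhCH₂–Cl loses Cl⁻: pKₐ(HCl) ≈ -7
PhCH₂–ONO₂ loses NO₃⁻: pKₐ(HNO₃) ≈ -1.3
PhCH₂–OC(O)C₆H₄NO₂ loses p-O₂N–C₆H₄–COO⁻: pKₐ(p-nitrobenzoic acid) ≈ 3.4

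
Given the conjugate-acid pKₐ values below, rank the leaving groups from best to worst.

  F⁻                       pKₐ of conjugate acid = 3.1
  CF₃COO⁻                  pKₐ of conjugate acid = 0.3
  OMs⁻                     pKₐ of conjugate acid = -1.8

OMs⁻ > CF₃COO⁻ > F⁻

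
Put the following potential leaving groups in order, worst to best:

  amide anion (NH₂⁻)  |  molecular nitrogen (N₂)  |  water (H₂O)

amide anion (NH₂⁻) < water (H₂O) < molecular nitrogen (N₂)

A good leaving group is a weak base: the lower the pKₐ of its conjugate acid, the more readily it departs.
molecular nitrogen (N₂): no meaningful conjugate acid; N₂ departs as an exceptionally stable neutral molecule
water (H₂O): pKₐ(H₃O⁺) ≈ -1.7 — neutral; leaves from a protonated alcohol (R–OH₂⁺)
amide anion (NH₂⁻): pKₐ(NH₃) ≈ 38
Listed from poorest to best leaving group as asked.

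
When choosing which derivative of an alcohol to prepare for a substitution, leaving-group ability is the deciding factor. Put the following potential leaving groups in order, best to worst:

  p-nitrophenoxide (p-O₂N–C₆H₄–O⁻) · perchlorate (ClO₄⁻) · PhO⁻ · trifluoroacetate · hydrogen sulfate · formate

The more stable X⁻ (or X) is on its own — i.e. the weaker a base it is — the better a leaving group it makes.
perchlorate (ClO₄⁻): pKₐ(HClO₄) ≈ -10 — extremely weak base; rarely used for safety reasons
hydrogen sulfate: pKₐ(H₂SO₄) ≈ -3 — conjugate base of a strong mineral acid
trifluoroacetate: pKₐ(CF₃COOH) ≈ 0.2 — strongly electron-withdrawing CF₃ stabilises the carboxylate
formate: pKₐ(HCOOH) ≈ 3.8
p-nitrophenoxide (p-O₂N–C₆H₄–O⁻): pKₐ(p-nitrophenol) ≈ 7.2
PhO⁻: pKₐ(C₆H₅OH (phenol)) ≈ 10 — resonance into the ring helps, but still a poor LG

perchlorate (ClO₄⁻) > hydrogen sulfate > trifluoroacetate > formate > p-nitrophenoxide (p-O₂N–C₆H₄–O⁻) > PhO⁻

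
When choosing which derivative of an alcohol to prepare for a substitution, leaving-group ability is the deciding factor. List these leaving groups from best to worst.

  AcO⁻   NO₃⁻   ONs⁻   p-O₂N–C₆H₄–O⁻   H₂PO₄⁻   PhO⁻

Leaving-group ability tracks the stability of the departed species; conjugate-acid pKₐ is the usual yardstick (lower pKₐ → better LG).
ONs⁻: pKₐ(p-O₂NC₆H₄SO₃H) ≈ -3.5 — p-nitro group further stabilises the sulfonate
NO₃⁻: pKₐ(HNO₃) ≈ -1.3 — resonance-delocalised over three oxygens
H₂PO₄⁻: pKₐ(H₃PO₄) ≈ 2.1 — moderate base; biological leaving group after further activation
AcO⁻: pKₐ(CH₃COOH) ≈ 4.8 — resonance-stabilised but still a weak base
p-O₂N–C₆H₄–O⁻: pKₐ(p-nitrophenol) ≈ 7.2 — nitro group delocalises the charge; the classic chromogenic LG
PhO⁻: pKₐ(C₆H₅OH (phenol)) ≈ 10

ONs⁻ > NO₃⁻ > H₂PO₄⁻ > AcO⁻ > p-O₂N–C₆H₄–O⁻ > PhO⁻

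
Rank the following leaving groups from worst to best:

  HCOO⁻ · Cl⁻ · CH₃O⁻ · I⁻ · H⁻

H⁻ < CH₃O⁻ < HCOO⁻ < Cl⁻ < I⁻

I⁻: pKₐ(HI) ≈ -10
Cl⁻: pKₐ(HCl) ≈ -7
HCOO⁻: pKₐ(HCOOH) ≈ 3.8
CH₃O⁻: pKₐ(CH₃OH) ≈ 15.5
H⁻: pKₐ(H₂) ≈ 36
Listed from poorest to best leaving group as asked.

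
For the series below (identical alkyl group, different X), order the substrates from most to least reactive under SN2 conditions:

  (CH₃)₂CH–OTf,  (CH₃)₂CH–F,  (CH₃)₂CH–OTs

Identical carbon frameworks mean the comparison reduces to leaving-group quality.
A good leaving group is a weak base: the lower the pKₐ of its conjugate acid, the more readily it departs.
(CH₃)₂CH–OTf loses OTf⁻: pKₐ(CF₃SO₃H (triflic acid)) ≈ -14
(CH₃)₂CH–OTs loses OTs⁻: pKₐ(p-CH₃C₆H₄SO₃H (TsOH)) ≈ -2.8
(CH₃)₂CH–F loses F⁻: pKₐ(HF) ≈ 3.2

(CH₃)₂CH–OTf > (CH₃)₂CH–OTs > (CH₃)₂CH–F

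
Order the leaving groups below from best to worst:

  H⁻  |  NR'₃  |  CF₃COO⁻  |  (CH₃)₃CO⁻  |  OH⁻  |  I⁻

I⁻ > CF₃COO⁻ > NR'₃ > OH⁻ > (CH₃)₃CO⁻ > H⁻

Rank by basicity of the departing species: weakest base leaves most easily.
I⁻: pKₐ(HI) ≈ -10 — large, highly polarisable; very weak base
CF₃COO⁻: pKₐ(CF₃COOH) ≈ 0.2 — strongly electron-withdrawing CF₃ stabilises the carboxylate
NR'₃: pKₐ(R'₃NH⁺) ≈ 10.7 — neutral but still a fairly strong base; Hofmann-elimination LG
OH⁻: pKₐ(H₂O) ≈ 15.7 — strong base; essentially never leaves without prior activation
(CH₃)₃CO⁻: pKₐ(t-BuOH) ≈ 18
H⁻: pKₐ(H₂) ≈ 36 — extremely strong base; leaves only in special hydride-transfer contexts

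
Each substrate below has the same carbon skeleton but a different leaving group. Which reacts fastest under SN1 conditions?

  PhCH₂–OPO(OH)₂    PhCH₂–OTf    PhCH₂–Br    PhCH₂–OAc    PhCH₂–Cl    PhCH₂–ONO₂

PhCH₂–OTf

With the same alkyl group throughout, only the leaving group differentiates the rates.
Rank by basicity of the departing species: weakest base leaves most easily.
PhCH₂–OTf loses OTf⁻: pKₐ(CF₃SO₃H (triflic acid)) ≈ -14
PhCH₂–Br loses Br⁻: pKₐ(HBr) ≈ -9
PhCH₂–Cl loses Cl⁻: pKₐ(HCl) ≈ -7
PhCH₂–ONO₂ loses NO₃⁻: pKₐ(HNO₃) ≈ -1.3
PhCH₂–OPO(OH)₂ loses H₂PO₄⁻: pKₐ(H₃PO₄) ≈ 2.1
PhCH₂–OAc loses AcO⁻: pKₐ(CH₃COOH) ≈ 4.8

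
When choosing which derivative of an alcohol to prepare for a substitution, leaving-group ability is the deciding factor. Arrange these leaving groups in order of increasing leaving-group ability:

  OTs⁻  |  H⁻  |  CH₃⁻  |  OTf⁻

CH₃⁻ < H⁻ < OTs⁻ < OTf⁻

OTf⁻: pKₐ(CF₃SO₃H (triflic acid)) ≈ -14
OTs⁻: pKₐ(p-CH₃C₆H₄SO₃H (TsOH)) ≈ -2.8 — resonance-delocalised arenesulfonate
H⁻: pKₐ(H₂) ≈ 36
CH₃⁻: pKₐ(CH₄) ≈ 48 — unstabilised carbanion; the worst conceivable leaving group
The question asks for worst first, so the sequence is read in increasing leaving-group ability.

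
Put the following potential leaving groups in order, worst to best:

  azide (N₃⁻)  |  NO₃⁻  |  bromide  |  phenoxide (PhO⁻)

phenoxide (PhO⁻) < azide (N₃⁻) < NO₃⁻ < bromide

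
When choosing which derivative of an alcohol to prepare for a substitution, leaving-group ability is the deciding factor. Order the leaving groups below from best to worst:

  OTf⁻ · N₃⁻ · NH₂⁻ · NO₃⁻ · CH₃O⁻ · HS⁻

OTf⁻ > NO₃⁻ > N₃⁻ > HS⁻ > CH₃O⁻ > NH₂⁻

OTf⁻: pKₐ(CF₃SO₃H (triflic acid)) ≈ -14 — charge spread over three oxygens and a CF₃ group; the premier leaving group in synthesis
NO₃⁻: pKₐ(HNO₃) ≈ -1.3 — resonance-delocalised over three oxygens
N₃⁻: pKₐ(HN₃) ≈ 4.7
HS⁻: pKₐ(H₂S) ≈ 7 — larger and more polarisable than the oxygen analogue
CH₃O⁻: pKₐ(CH₃OH) ≈ 15.5 — strong base; alkoxides do not leave unassisted
NH₂⁻: pKₐ(NH₃) ≈ 38 — extremely strong base; never a leaving group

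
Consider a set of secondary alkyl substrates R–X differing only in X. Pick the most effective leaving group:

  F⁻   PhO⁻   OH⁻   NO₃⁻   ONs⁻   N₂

Leaving-group ability tracks the stability of the departed species; conjugate-acid pKₐ is the usual yardstick (lower pKₐ → better LG).
N₂: no meaningful conjugate acid; N₂ departs as an exceptionally stable neutral molecule
ONs⁻: pKₐ(p-O₂NC₆H₄SO₃H) ≈ -3.5
NO₃⁻: pKₐ(HNO₃) ≈ -1.3
F⁻: pKₐ(HF) ≈ 3.2
PhO⁻: pKₐ(C₆H₅OH (phenol)) ≈ 10
OH⁻: pKₐ(H₂O) ≈ 15.7

N₂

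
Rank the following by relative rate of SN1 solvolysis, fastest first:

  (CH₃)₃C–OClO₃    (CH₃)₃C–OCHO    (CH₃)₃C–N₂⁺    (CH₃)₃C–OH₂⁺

The skeletons are identical, so relative rate is governed entirely by leaving-group ability.
Rank by basicity of the departing species: weakest base leaves most easily.
(CH₃)₃C–N₂⁺ loses N₂: no meaningful conjugate acid; N₂ departs as an exceptionally stable neutral molecule
(CH₃)₃C–OClO₃ loses ClO₄⁻: pKₐ(HClO₄) ≈ -10
(CH₃)₃C–OH₂⁺ loses H₂O: pKₐ(H₃O⁺) ≈ -1.7
(CH₃)₃C–OCHO loses HCOO⁻: pKₐ(HCOOH) ≈ 3.8

(CH₃)₃C–N₂⁺ > (CH₃)₃C–OClO₃ > (CH₃)₃C–OH₂⁺ > (CH₃)₃C–OCHO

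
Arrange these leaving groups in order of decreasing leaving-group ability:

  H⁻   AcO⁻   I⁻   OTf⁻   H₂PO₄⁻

OTf⁻: pKₐ(CF₃SO₃H (triflic acid)) ≈ -14
I⁻: pKₐ(HI) ≈ -10
H₂PO₄⁻: pKₐ(H₃PO₄) ≈ 2.1
AcO⁻: pKₐ(CH₃COOH) ≈ 4.8
H⁻: pKₐ(H₂) ≈ 36

OTf⁻ > I⁻ > H₂PO₄⁻ > AcO⁻ > H⁻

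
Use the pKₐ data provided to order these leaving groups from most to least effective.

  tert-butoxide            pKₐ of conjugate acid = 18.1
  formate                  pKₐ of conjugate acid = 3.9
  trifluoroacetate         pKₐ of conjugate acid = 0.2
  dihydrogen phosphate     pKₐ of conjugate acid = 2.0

Lower conjugate-acid pKₐ ⇒ weaker base ⇒ better leaving group.
Sorting by the given values: trifluoroacetate (0.2), dihydrogen phosphate (2.0), formate (3.9), tert-butoxide (18.1).

trifluoroacetate > dihydrogen phosphate > formate > tert-butoxide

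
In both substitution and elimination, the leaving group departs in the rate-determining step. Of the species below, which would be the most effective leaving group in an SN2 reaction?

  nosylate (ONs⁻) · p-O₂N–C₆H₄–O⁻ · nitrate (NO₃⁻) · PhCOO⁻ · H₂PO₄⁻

nosylate (ONs⁻)

Leaving-group ability tracks the stability of the departed species; conjugate-acid pKₐ is the usual yardstick (lower pKₐ → better LG).
nosylate (ONs⁻): pKₐ(p-O₂NC₆H₄SO₃H) ≈ -3.5
nitrate (NO₃⁻): pKₐ(HNO₃) ≈ -1.3
H₂PO₄⁻: pKₐ(H₃PO₄) ≈ 2.1
PhCOO⁻: pKₐ(C₆H₅COOH) ≈ 4.2
p-O₂N–C₆H₄–O⁻: pKₐ(p-nitrophenol) ≈ 7.2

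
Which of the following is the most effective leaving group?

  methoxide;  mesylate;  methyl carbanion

mesylate

A good leaving group is a weak base: the lower the pKₐ of its conjugate acid, the more readily it departs.
mesylate: pKₐ(CH₃SO₃H (MsOH)) ≈ -1.9
methoxide: pKₐ(CH₃OH) ≈ 15.5
methyl carbanion: pKₐ(CH₄) ≈ 48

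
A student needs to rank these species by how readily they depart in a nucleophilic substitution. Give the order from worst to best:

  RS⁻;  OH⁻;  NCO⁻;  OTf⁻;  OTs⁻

A good leaving group is a weak base: the lower the pKₐ of its conjugate acid, the more readily it departs.
OTf⁻: pKₐ(CF₃SO₃H (triflic acid)) ≈ -14 — charge spread over three oxygens and a CF₃ group; the premier leaving group in synthesis
OTs⁻: pKₐ(p-CH₃C₆H₄SO₃H (TsOH)) ≈ -2.8 — resonance-delocalised arenesulfonate
NCO⁻: pKₐ(HOCN) ≈ 3.5 — resonance between N and O
RS⁻: pKₐ(RSH (a thiol)) ≈ 10.5 — moderately basic; rarely leaves without activation
OH⁻: pKₐ(H₂O) ≈ 15.7 — strong base; essentially never leaves without prior activation
Reversing gives the worst-to-best order requested.

OH⁻ < RS⁻ < NCO⁻ < OTs⁻ < OTf⁻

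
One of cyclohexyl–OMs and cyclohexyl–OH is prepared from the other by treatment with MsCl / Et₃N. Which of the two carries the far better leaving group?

From cyclohexyl–OH the departing group would be OH⁻ (pKₐ(H₂O) ≈ 15.7). Strong base; essentially never leaves without prior activation.
From cyclohexyl–OMs the leaving group is OMs⁻ (pKₐ(CH₃SO₃H (MsOH)) ≈ -1.9). Resonance-delocalised alkanesulfonate.
Treatment with MsCl / Et₃N works by converting the hydroxyl into a mesylate, making cyclohexyl–OMs enormously more reactive.

cyclohexyl–OMs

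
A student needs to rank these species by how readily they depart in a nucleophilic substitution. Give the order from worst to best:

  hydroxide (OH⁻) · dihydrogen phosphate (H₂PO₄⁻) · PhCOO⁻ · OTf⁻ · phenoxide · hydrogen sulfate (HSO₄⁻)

Leaving-group ability tracks the stability of the departed species; conjugate-acid pKₐ is the usual yardstick (lower pKₐ → better LG).
OTf⁻: pKₐ(CF₃SO₃H (triflic acid)) ≈ -14
hydrogen sulfate (HSO₄⁻): pKₐ(H₂SO₄) ≈ -3
dihydrogen phosphate (H₂PO₄⁻): pKₐ(H₃PO₄) ≈ 2.1
PhCOO⁻: pKₐ(C₆H₅COOH) ≈ 4.2
phenoxide: pKₐ(C₆H₅OH (phenol)) ≈ 10
hydroxide (OH⁻): pKₐ(H₂O) ≈ 15.7
Reversing gives the worst-to-best order requested.

hydroxide (OH⁻) < phenoxide < PhCOO⁻ < dihydrogen phosphate (H₂PO₄⁻) < hydrogen sulfate (HSO₄⁻) < OTf⁻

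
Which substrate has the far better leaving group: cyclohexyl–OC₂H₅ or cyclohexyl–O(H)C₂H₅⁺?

cyclohexyl–O(H)C₂H₅⁺

From cyclohexyl–OC₂H₅ the departing group would be CH₃CH₂O⁻ (pKₐ(CH₃CH₂OH) ≈ 16). Strong base; alkoxides do not leave unassisted.
From cyclohexyl–O(H)C₂H₅⁺ the leaving group is R'OH (pKₐ(R'OH₂⁺) ≈ -2.4). Neutral; leaves from a protonated ether (an oxonium ion, R–O(H)R'⁺).
(In practice cyclohexyl–O(H)C₂H₅⁺ is made from cyclohexyl–OC₂H₅ by protonation with concentrated HBr, allowing neutral ethanol, rather than ethoxide, to depart.)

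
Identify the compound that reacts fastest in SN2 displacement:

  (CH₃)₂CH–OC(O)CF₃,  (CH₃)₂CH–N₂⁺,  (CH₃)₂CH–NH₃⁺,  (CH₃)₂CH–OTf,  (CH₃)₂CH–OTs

(CH₃)₂CH–N₂⁺

Same R in every case — rank the leaving groups.
Leaving-group ability tracks the stability of the departed species; conjugate-acid pKₐ is the usual yardstick (lower pKₐ → better LG).
(CH₃)₂CH–N₂⁺ loses N₂: no meaningful conjugate acid; N₂ departs as an exceptionally stable neutral molecule
(CH₃)₂CH–OTf loses OTf⁻: pKₐ(CF₃SO₃H (triflic acid)) ≈ -14
(CH₃)₂CH–OTs loses OTs⁻: pKₐ(p-CH₃C₆H₄SO₃H (TsOH)) ≈ -2.8
(CH₃)₂CH–OC(O)CF₃ loses CF₃COO⁻: pKₐ(CF₃COOH) ≈ 0.2
(CH₃)₂CH–NH₃⁺ loses NH₃: pKₐ(NH₄⁺) ≈ 9.2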